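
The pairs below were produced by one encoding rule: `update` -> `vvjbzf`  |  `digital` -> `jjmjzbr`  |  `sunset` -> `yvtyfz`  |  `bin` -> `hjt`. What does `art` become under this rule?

bxz

The shift depends on letter class: consonant p→v is +6, but vowel u→v is +1. Vowels shift forward by 1 and consonants shift forward by 6.
On art: a(vowel)+1=b, r(cons)+6=x, t(cons)+6=z.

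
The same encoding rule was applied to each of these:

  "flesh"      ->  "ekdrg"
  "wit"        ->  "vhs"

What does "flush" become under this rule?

ektrg

Each letter is shifted forward by 25 in the alphabet (a Caesar shift of +25).
Applying it to flush: f+25=e, l+25=k, u+25=t, s+25=r, h+25=g.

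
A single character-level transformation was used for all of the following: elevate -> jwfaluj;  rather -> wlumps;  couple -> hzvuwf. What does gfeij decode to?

buddy

It's a Vigenère-style cipher with numeric key [5,11,1]: position i shifts by key[i mod 3].
Undoing it on gfeij: g−5=b, f−11=u, e−1=d, i−5=d, j−11=y.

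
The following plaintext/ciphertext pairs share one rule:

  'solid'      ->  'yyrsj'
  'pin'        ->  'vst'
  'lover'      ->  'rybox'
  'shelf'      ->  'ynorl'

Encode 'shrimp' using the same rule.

The shift depends on letter class: consonant s→y is +6, but vowel o→y is +10. Vowels shift forward by 10 and consonants shift forward by 6.
Applying it to shrimp: s(cons)+6=y, h(cons)+6=n, r(cons)+6=x, i(vowel)+10=s, m(cons)+6=s, p(cons)+6=v.

ynxssv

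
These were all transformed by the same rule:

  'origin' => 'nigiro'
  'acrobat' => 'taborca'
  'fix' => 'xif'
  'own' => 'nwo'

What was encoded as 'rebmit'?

timber

The output letters match the input read backwards: origin reversed is nigiro. The word is simply reversed.
Undoing it on rebmit: then reverse → timber.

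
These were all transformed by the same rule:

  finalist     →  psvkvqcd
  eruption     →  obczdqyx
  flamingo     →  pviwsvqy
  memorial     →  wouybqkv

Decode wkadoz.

master

Shifts by position in finalist: pos 0: f→p (+10), pos 1: i→s (+10), pos 2: n→v (+8), pos 3: a→k (+10), pos 4: l→v (+10), pos 5: i→q (+8) — repeating every 3. It's a Vigenère-style cipher with numeric key [10,10,8]: position i shifts by key[i mod 3].
Decoding wkadoz: w−10=m, k−10=a, a−8=s, d−10=t, o−10=e, z−8=r.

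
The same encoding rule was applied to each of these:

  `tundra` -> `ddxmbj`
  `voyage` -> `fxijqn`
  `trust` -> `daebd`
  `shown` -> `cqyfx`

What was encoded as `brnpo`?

Shifts by position in tundra: pos 0: t→d (+10), pos 1: u→d (+9), pos 2: n→x (+10), pos 3: d→m (+9) — repeating every 2. The shifts repeat in a cycle of length 2: positions 0,1,… shift by +10, +9, then the pattern repeats.
Decoding brnpo: b−10=r, r−9=i, n−10=d, p−9=g, o−10=e.

ridge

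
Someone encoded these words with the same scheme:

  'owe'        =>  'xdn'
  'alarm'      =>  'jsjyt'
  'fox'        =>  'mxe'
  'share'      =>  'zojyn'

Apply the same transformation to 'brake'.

iyjrn

The shift depends on letter class: consonant w→d is +7, but vowel o→x is +9. Vowels shift forward by 9 and consonants shift forward by 7.
Applying it to brake: b(cons)+7=i, r(cons)+7=y, a(vowel)+9=j, k(cons)+7=r, e(vowel)+9=n.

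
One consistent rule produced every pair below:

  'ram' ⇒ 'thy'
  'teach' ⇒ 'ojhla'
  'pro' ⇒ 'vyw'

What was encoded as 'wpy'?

The output letters match the input read backwards, each shifted +7: ram reversed is mar. Read the word backwards and shift each letter +7.
Decoding wpy: shift back: w−7=p, p−7=i, y−7=r → pir; then reverse → rip.

rip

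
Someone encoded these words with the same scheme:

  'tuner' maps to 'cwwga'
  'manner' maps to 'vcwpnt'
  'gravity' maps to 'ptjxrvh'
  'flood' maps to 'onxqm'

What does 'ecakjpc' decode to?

It's a Vigenère-style cipher with numeric key [9,2]: position i shifts by key[i mod 2].
Reversing it on ecakjpc: e−9=v, c−2=a, a−9=r, k−2=i, j−9=a, p−2=n, c−9=t.

variant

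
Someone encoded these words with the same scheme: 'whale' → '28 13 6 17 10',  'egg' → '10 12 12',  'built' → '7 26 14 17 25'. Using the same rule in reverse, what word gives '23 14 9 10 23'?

rider

w is letter #23 and maps to 28: an offset of 5. Letters become their 1-based position plus 5 (so a→6, b→7, …).
Reversing it on 23 14 9 10 23: 23→(23−5)÷1=18=r, 14→(14−5)÷1=9=i, 9→(9−5)÷1=4=d, 10→(10−5)÷1=5=e, 23→(23−5)÷1=18=r.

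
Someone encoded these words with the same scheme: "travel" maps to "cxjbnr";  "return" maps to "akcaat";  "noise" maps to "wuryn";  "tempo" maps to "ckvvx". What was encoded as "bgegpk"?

savage

Shifts by position in travel: pos 0: t→c (+9), pos 1: r→x (+6), pos 2: a→j (+9), pos 3: v→b (+6) — repeating every 2. It's a Vigenère-style cipher with numeric key [9,6]: position i shifts by key[i mod 2].
Decoding bgegpk: b−9=s, g−6=a, e−9=v, g−6=a, p−9=g, k−6=e.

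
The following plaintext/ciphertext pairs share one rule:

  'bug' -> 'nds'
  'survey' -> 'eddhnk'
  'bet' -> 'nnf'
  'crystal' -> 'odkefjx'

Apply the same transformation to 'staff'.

The shift depends on letter class: consonant b→n is +12, but vowel u→d is +9. The rule splits by letter class: vowels +9, consonants +12.
On staff: s(cons)+12=e, t(cons)+12=f, a(vowel)+9=j, f(cons)+12=r, f(cons)+12=r.

efjrr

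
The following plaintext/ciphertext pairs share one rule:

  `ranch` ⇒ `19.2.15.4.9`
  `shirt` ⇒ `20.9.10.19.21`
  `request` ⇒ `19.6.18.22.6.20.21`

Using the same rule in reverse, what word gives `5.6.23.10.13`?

devil

r is letter #18 and maps to 19: an offset of 1. Letters become their 1-based position plus 1 (so a→2, b→3, …).
Reversing it on 5.6.23.10.13: 5→(5−1)÷1=4=d, 6→(6−1)÷1=5=e, 23→(23−1)÷1=22=v, 10→(10−1)÷1=9=i, 13→(13−1)÷1=12=l.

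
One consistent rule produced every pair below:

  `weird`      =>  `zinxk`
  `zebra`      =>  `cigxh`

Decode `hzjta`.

In weird: w→z is +3, e→i is +4, i→n is +5, r→x is +6 — the shift increases by 1 each position. The shift increases by 1 at each position, starting from +3: 3, 4, 5, ….
Reversing it on hzjta: h−3=e, z−4=v, j−5=e, t−6=n, a−7=t.

event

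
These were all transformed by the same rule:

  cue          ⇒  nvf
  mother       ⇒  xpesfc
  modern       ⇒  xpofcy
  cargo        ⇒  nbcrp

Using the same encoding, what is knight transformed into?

vyjrse

The shift depends on letter class: consonant c→n is +11, but vowel u→v is +1. Vowels shift forward by 1 and consonants shift forward by 11.
For knight: k(cons)+11=v, n(cons)+11=y, i(vowel)+1=j, g(cons)+11=r, h(cons)+11=s, t(cons)+11=e.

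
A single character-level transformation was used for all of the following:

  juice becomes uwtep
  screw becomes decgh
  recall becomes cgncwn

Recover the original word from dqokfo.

The shifts repeat in a cycle of length 2: positions 0,1,… shift by +11, +2, then the pattern repeats.
Decoding dqokfo: d−11=s, q−2=o, o−11=d, k−2=i, f−11=u, o−2=m.

sodium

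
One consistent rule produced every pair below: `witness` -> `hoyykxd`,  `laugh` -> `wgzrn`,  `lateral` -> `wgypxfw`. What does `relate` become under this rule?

ckqlzj

Shifts by position in witness: pos 0: w→h (+11), pos 1: i→o (+6), pos 2: t→y (+5), pos 3: n→y (+11), pos 4: e→k (+6), pos 5: s→x (+5) — repeating every 3. It's a Vigenère-style cipher with numeric key [11,6,5]: position i shifts by key[i mod 3].
On relate: r+11=c, e+6=k, l+5=q, a+11=l, t+6=z, e+5=j.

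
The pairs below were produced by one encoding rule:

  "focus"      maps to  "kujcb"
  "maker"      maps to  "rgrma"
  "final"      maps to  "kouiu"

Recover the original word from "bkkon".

In focus: f→k is +5, o→u is +6, c→j is +7, u→c is +8 — the shift increases by 1 each position. Each letter shifts forward by (position + 5), i.e. 5, 6, 7, … — the shift grows by one for each successive letter.
Undoing it on bkkon: b−5=w, k−6=e, k−7=d, o−8=g, n−9=e.

wedge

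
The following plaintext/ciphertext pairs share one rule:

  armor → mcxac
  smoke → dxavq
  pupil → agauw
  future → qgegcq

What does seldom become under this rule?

The shift depends on letter class: consonant r→c is +11, but vowel a→m is +12. The rule splits by letter class: vowels +12, consonants +11.
On seldom: s(cons)+11=d, e(vowel)+12=q, l(cons)+11=w, d(cons)+11=o, o(vowel)+12=a, m(cons)+11=x.

dqwoax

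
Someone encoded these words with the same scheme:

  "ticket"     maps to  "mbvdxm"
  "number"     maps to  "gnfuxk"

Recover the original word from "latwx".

Compare letters: t→m is +19, i→b is +19, c→v is +19 — a constant shift. It's a constant shift of +19 (ROT19).
Reversing it on latwx: l−19=s, a−19=h, t−19=a, w−19=d, x−19=e.

shade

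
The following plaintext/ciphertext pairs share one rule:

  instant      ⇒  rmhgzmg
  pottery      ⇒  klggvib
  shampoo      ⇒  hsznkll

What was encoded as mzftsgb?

naughty

Each pair mirrors across the alphabet (i↔r, n↔m, s↔h): positions sum to 25. Each letter is replaced by its mirror in the alphabet: a↔z, b↔y, c↔x, and so on (the Atbash cipher).
Decoding mzftsgb: m↔n, z↔a, f↔u, t↔g, s↔h, g↔t, b↔y.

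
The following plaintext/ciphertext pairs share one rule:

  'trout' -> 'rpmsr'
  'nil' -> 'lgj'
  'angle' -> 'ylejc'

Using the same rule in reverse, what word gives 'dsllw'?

Compare letters: t→r is +24, r→p is +24, o→m is +24 — a constant shift. Each letter is shifted forward by 24 in the alphabet (a Caesar shift of +24).
Reversing it on dsllw: d−24=f, s−24=u, l−24=n, l−24=n, w−24=y.

funny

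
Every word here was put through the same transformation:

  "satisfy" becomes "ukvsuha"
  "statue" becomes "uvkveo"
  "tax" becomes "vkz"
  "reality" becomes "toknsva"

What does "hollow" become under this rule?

The shift depends on letter class: consonant s→u is +2, but vowel a→k is +10. Two shifts are in play — +10 for a/e/i/o/u, +2 for every other letter.
For hollow: h(cons)+2=j, o(vowel)+10=y, l(cons)+2=n, l(cons)+2=n, o(vowel)+10=y, w(cons)+2=y.

jynnyy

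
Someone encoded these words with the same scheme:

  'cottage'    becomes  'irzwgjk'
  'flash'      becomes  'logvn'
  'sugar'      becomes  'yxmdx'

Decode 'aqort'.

union

Shifts by position in cottage: pos 0: c→i (+6), pos 1: o→r (+3), pos 2: t→z (+6), pos 3: t→w (+3) — repeating every 2. It's a Vigenère-style cipher with numeric key [6,3]: position i shifts by key[i mod 2].
Undoing it on aqort: a−6=u, q−3=n, o−6=i, r−3=o, t−6=n.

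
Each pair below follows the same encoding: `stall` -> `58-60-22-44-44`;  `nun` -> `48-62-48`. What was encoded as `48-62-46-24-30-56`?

number

With a=1..z=26, the number is 2·pos + 20.
Decoding 48-62-46-24-30-56: 48→(48−20)÷2=14=n, 62→(62−20)÷2=21=u, 46→(46−20)÷2=13=m, 24→(24−20)÷2=2=b, 30→(30−20)÷2=5=e, 56→(56−20)÷2=18=r.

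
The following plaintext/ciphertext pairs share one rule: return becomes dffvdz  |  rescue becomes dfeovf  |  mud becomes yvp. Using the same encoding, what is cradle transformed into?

Vowels shift forward by 1 and consonants shift forward by 12.
On cradle: c(cons)+12=o, r(cons)+12=d, a(vowel)+1=b, d(cons)+12=p, l(cons)+12=x, e(vowel)+1=f.

odbpxf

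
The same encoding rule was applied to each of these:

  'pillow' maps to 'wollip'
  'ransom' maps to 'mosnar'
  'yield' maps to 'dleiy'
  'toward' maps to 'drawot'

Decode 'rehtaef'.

It's just the letters in reverse order.
Reversing it on rehtaef: then reverse → feather.

feather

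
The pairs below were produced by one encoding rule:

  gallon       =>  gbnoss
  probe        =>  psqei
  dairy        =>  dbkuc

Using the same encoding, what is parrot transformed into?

In gallon: g→g is +0, a→b is +1, l→n is +2, l→o is +3 — the shift increases by 1 each position. Each letter shifts forward by its position index (0, 1, 2, …) — the shift grows by one for each successive letter.
On parrot: p+0=p, a+1=b, r+2=t, r+3=u, o+4=s, t+5=y.

pbtusy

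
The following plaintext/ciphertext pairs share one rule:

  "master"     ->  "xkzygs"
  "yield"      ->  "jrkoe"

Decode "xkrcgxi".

crawler

The output letters match the input read backwards, each shifted +6: master reversed is retsam. The word is reversed, then every letter is shifted forward by 6.
Undoing it on xkrcgxi: shift back: x−6=r, k−6=e, r−6=l, c−6=w, g−6=a, x−6=r, i−6=c → relwarc; then reverse → crawler.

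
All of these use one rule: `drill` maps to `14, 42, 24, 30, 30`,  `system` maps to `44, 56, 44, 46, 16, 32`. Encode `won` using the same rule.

52, 36, 34

d(#4)→14 and r(#18)→42: differences scale by 2, so n = 2·pos + 6. With a=1..z=26, the number is 2·pos + 6.
For won: w=23→52, o=15→36, n=14→34.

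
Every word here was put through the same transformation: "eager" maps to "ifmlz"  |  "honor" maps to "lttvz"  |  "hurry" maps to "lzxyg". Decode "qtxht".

The shift increases by 1 at each position, starting from +4: 4, 5, 6, ….
Undoing it on qtxht: q−4=m, t−5=o, x−6=r, h−7=a, t−8=l.

moral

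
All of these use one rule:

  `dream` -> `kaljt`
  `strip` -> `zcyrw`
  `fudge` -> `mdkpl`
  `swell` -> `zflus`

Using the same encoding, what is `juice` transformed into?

Shifts by position in dream: pos 0: d→k (+7), pos 1: r→a (+9), pos 2: e→l (+7), pos 3: a→j (+9) — repeating every 2. It's a Vigenère-style cipher with numeric key [7,9]: position i shifts by key[i mod 2].
On juice: j+7=q, u+9=d, i+7=p, c+9=l, e+7=l.

qdpll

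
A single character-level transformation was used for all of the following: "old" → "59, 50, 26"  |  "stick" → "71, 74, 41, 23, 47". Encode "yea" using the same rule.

89, 29, 17

The formula is n = 3×(alphabet index, a=1) + 14.
Applying it to yea: y=25→89, e=5→29, a=1→17.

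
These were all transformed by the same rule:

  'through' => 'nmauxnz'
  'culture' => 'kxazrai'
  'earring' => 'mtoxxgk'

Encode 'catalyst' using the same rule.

zyergzgi

The output letters match the input read backwards, each shifted +6: through reversed is hguorht. Read the word backwards and shift each letter +6.
For catalyst: reverse → tsylatac; then shift: t+6=z, s+6=y, y+6=e, l+6=r, a+6=g, t+6=z, a+6=g, c+6=i.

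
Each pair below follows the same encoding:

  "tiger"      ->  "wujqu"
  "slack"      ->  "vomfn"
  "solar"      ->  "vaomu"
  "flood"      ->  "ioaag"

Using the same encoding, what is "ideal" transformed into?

ugqmo

The shift depends on letter class: consonant t→w is +3, but vowel i→u is +12. Vowels shift forward by 12 and consonants shift forward by 3.
For ideal: i(vowel)+12=u, d(cons)+3=g, e(vowel)+12=q, a(vowel)+12=m, l(cons)+3=o.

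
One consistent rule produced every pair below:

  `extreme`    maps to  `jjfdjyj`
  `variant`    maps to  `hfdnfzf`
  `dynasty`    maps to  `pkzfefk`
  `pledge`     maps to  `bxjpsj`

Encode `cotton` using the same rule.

otfftz

The shift depends on letter class: consonant x→j is +12, but vowel e→j is +5. Vowels shift forward by 5 and consonants shift forward by 12.
On cotton: c(cons)+12=o, o(vowel)+5=t, t(cons)+12=f, t(cons)+12=f, o(vowel)+5=t, n(cons)+12=z.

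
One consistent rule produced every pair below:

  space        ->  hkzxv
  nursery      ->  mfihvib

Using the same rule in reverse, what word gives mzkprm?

napkin

Each pair mirrors across the alphabet (s↔h, p↔k, a↔z): positions sum to 25. Letters are reflected about the middle of the alphabet (position → 25−position): Atbash.
Decoding mzkprm: m↔n, z↔a, k↔p, p↔k, r↔i, m↔n.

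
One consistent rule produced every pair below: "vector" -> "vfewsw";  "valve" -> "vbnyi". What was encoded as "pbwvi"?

pause

In vector: v→v is +0, e→f is +1, c→e is +2, t→w is +3 — the shift increases by 1 each position. Letter i (0-indexed) is shifted by i+0, so successive shifts are 0, 1, 2, ….
Decoding pbwvi: p−0=p, b−1=a, w−2=u, v−3=s, i−4=e.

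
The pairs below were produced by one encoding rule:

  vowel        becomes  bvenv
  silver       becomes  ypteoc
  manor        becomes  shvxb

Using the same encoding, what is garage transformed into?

mhzjqp

In vowel: v→b is +6, o→v is +7, w→e is +8, e→n is +9 — the shift increases by 1 each position. Each letter shifts forward by (position + 6), i.e. 6, 7, 8, … — the shift grows by one for each successive letter.
Applying it to garage: g+6=m, a+7=h, r+8=z, a+9=j, g+10=q, e+11=p.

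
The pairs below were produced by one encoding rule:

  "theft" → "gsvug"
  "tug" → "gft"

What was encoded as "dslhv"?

Each pair mirrors across the alphabet (t↔g, h↔s, e↔v): positions sum to 25. Letters are reflected about the middle of the alphabet (position → 25−position): Atbash.
Undoing it on dslhv: d↔w, s↔h, l↔o, h↔s, v↔e.

whose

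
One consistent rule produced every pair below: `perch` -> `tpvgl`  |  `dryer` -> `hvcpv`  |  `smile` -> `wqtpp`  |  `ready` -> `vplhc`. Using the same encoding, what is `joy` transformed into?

Vowels shift forward by 11 and consonants shift forward by 4.
On joy: j(cons)+4=n, o(vowel)+11=z, y(cons)+4=c.

nzc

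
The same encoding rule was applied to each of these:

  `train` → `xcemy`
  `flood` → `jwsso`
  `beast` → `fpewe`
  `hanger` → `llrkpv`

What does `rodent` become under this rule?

Shifts by position in train: pos 0: t→x (+4), pos 1: r→c (+11), pos 2: a→e (+4), pos 3: i→m (+4), pos 4: n→y (+11) — repeating every 3. The shifts repeat in a cycle of length 3: positions 0,1,… shift by +4, +11, +4, then the pattern repeats.
Applying it to rodent: r+4=v, o+11=z, d+4=h, e+4=i, n+11=y, t+4=x.

vzhiyx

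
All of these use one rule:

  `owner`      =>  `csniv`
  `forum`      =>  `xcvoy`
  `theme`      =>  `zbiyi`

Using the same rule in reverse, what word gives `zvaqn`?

train

o(14)→c(2) and w(22)→s(18) fit y≡15x+0 (mod 26); the inverse of 15 mod 26 is 7. Each letter's alphabet position (a=0..z=25) is mapped through 15·x+0 mod 26 — an affine cipher.
Decoding zvaqn: z(25)→7·(25−0)≡19=t; v(21)→7·(21−0)≡17=r; a(0)→7·(0−0)≡0=a; q(16)→7·(16−0)≡8=i; n(13)→7·(13−0)≡13=n (all mod 26).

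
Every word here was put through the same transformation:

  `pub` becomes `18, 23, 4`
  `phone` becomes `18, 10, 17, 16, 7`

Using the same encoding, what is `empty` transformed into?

7, 15, 18, 22, 27

p is letter #16 and maps to 18: an offset of 2. The number is (letter's place in the alphabet, a=1) + 2.
On empty: e=5→7, m=13→15, p=16→18, t=20→22, y=25→27.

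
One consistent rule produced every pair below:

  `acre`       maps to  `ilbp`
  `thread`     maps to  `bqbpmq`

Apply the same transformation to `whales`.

The shift increases by 1 at each position, starting from +8: 8, 9, 10, ….
On whales: w+8=e, h+9=q, a+10=k, l+11=w, e+12=q, s+13=f.

eqkwqf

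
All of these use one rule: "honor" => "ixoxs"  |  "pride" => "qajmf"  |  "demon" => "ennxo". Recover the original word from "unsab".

It's a Vigenère-style cipher with numeric key [1,9]: position i shifts by key[i mod 2].
Decoding unsab: u−1=t, n−9=e, s−1=r, a−9=r, b−1=a.

terra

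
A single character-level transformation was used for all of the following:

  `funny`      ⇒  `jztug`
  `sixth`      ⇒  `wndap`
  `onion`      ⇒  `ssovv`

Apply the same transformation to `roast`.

vtgzb

Each letter shifts forward by (position + 4), i.e. 4, 5, 6, … — the shift grows by one for each successive letter.
On roast: r+4=v, o+5=t, a+6=g, s+7=z, t+8=b.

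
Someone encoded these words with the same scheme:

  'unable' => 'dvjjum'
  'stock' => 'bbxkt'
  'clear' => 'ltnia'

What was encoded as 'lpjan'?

chase

Shifts by position in unable: pos 0: u→d (+9), pos 1: n→v (+8), pos 2: a→j (+9), pos 3: b→j (+8) — repeating every 2. It's a Vigenère-style cipher with numeric key [9,8]: position i shifts by key[i mod 2].
Decoding lpjan: l−9=c, p−8=h, j−9=a, a−8=s, n−9=e.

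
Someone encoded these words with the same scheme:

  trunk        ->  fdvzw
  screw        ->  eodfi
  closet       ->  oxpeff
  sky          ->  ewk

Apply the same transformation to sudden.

The shift depends on letter class: consonant t→f is +12, but vowel u→v is +1. Two shifts are in play — +1 for a/e/i/o/u, +12 for every other letter.
For sudden: s(cons)+12=e, u(vowel)+1=v, d(cons)+12=p, d(cons)+12=p, e(vowel)+1=f, n(cons)+12=z.

evppfz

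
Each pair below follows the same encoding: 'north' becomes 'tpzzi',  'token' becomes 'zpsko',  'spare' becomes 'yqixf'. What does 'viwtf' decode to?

phone

Shifts by position in north: pos 0: n→t (+6), pos 1: o→p (+1), pos 2: r→z (+8), pos 3: t→z (+6), pos 4: h→i (+1) — repeating every 3. It's a Vigenère-style cipher with numeric key [6,1,8]: position i shifts by key[i mod 3].
Reversing it on viwtf: v−6=p, i−1=h, w−8=o, t−6=n, f−1=e.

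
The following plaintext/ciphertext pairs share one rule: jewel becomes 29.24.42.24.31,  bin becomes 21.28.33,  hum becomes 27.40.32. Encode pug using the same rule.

35.40.26

Each letter is replaced by its alphabet position (a=1..z=26) + 19.
On pug: p=16→35, u=21→40, g=7→26.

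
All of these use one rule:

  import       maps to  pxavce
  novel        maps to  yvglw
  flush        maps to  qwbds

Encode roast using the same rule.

cvhde

The shift depends on letter class: consonant m→x is +11, but vowel i→p is +7. The rule splits by letter class: vowels +7, consonants +11.
For roast: r(cons)+11=c, o(vowel)+7=v, a(vowel)+7=h, s(cons)+11=d, t(cons)+11=e.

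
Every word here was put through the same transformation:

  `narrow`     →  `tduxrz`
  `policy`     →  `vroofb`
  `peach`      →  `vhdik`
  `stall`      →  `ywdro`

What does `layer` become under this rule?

rdbku

Shifts by position in narrow: pos 0: n→t (+6), pos 1: a→d (+3), pos 2: r→u (+3), pos 3: r→x (+6), pos 4: o→r (+3), pos 5: w→z (+3) — repeating every 3. The shifts repeat in a cycle of length 3: positions 0,1,… shift by +6, +3, +3, then the pattern repeats.
Applying it to layer: l+6=r, a+3=d, y+3=b, e+6=k, r+3=u.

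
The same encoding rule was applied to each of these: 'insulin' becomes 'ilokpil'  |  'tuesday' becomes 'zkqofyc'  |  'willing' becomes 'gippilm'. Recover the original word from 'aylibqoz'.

manifest

Each letter's alphabet position (a=0..z=25) is mapped through 11·x+24 mod 26 — an affine cipher.
Reversing it on aylibqoz: a(0)→19·(0−24)≡12=m; y(24)→19·(24−24)≡0=a; l(11)→19·(11−24)≡13=n; i(8)→19·(8−24)≡8=i; b(1)→19·(1−24)≡5=f; q(16)→19·(16−24)≡4=e; o(14)→19·(14−24)≡18=s; z(25)→19·(25−24)≡19=t (all mod 26).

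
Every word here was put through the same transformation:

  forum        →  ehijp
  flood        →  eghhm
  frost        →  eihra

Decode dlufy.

f(5)→e(4) and o(14)→h(7) fit y≡9x+11 (mod 26); the inverse of 9 mod 26 is 3. Each letter's alphabet position (a=0..z=25) is mapped through 9·x+11 mod 26 — an affine cipher.
Decoding dlufy: d(3)→3·(3−11)≡2=c; l(11)→3·(11−11)≡0=a; u(20)→3·(20−11)≡1=b; f(5)→3·(5−11)≡8=i; y(24)→3·(24−11)≡13=n (all mod 26).

cabin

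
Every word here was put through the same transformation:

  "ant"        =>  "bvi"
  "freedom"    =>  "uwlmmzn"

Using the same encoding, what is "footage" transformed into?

The output letters match the input read backwards, each shifted +8: ant reversed is tna. Two steps: reverse the string, then apply a Caesar shift of +8.
For footage: reverse → egatoof; then shift: e+8=m, g+8=o, a+8=i, t+8=b, o+8=w, o+8=w, f+8=n.

moibwwn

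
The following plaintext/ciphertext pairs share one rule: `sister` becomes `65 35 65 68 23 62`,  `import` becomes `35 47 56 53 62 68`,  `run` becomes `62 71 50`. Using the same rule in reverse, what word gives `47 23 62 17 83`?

mercy

s(#19)→65 and i(#9)→35: differences scale by 3, so n = 3·pos + 8. With a=1..z=26, the number is 3·pos + 8.
Decoding 47 23 62 17 83: 47→(47−8)÷3=13=m, 23→(23−8)÷3=5=e, 62→(62−8)÷3=18=r, 17→(17−8)÷3=3=c, 83→(83−8)÷3=25=y.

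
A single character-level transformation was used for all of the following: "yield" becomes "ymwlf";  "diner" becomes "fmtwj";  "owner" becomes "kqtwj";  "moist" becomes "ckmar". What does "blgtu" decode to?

y(24)→y(24) and i(8)→m(12) fit y≡17x+6 (mod 26); the inverse of 17 mod 26 is 23. Treating letters as 0–25, the rule is x ↦ 17x + 6 (mod 26).
Decoding blgtu: b(1)→23·(1−6)≡15=p; l(11)→23·(11−6)≡11=l; g(6)→23·(6−6)≡0=a; t(19)→23·(19−6)≡13=n; u(20)→23·(20−6)≡10=k (all mod 26).

plank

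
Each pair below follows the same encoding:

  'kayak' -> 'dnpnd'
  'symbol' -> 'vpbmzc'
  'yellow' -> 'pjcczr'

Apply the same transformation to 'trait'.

uwnfu

k(10)→d(3) and a(0)→n(13) fit y≡25x+13 (mod 26); the inverse of 25 mod 26 is 25. Treating letters as 0–25, the rule is x ↦ 25x + 13 (mod 26).
Applying it to trait: t(19)→25·19+13≡20=u; r(17)→25·17+13≡22=w; a(0)→25·0+13≡13=n; i(8)→25·8+13≡5=f; t(19)→25·19+13≡20=u (all mod 26).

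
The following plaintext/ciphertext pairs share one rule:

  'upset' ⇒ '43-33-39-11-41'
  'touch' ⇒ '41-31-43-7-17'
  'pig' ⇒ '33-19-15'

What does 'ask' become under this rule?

u(#21)→43 and p(#16)→33: differences scale by 2, so n = 2·pos + 1. Each letter becomes 2×(its alphabet position, a=1..z=26) + 1.
For ask: a=1→3, s=19→39, k=11→23.

3-39-23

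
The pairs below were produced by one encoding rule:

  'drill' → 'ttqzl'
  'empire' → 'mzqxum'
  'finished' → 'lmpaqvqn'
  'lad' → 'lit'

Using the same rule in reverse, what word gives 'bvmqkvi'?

The output letters match the input read backwards, each shifted +8: drill reversed is llird. Two steps: reverse the string, then apply a Caesar shift of +8.
Reversing it on bvmqkvi: shift back: b−8=t, v−8=n, m−8=e, q−8=i, k−8=c, v−8=n, i−8=a → tneicna; then reverse → ancient.

ancient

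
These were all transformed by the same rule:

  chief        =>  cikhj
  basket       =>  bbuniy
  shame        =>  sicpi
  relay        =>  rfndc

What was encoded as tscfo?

The shift increases by 1 at each position, starting from +0: 0, 1, 2, ….
Reversing it on tscfo: t−0=t, s−1=r, c−2=a, f−3=c, o−4=k.

track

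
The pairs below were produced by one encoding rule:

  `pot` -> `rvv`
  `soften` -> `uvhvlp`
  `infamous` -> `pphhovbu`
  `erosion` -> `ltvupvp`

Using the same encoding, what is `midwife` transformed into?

The shift depends on letter class: consonant p→r is +2, but vowel o→v is +7. Vowels shift forward by 7 and consonants shift forward by 2.
On midwife: m(cons)+2=o, i(vowel)+7=p, d(cons)+2=f, w(cons)+2=y, i(vowel)+7=p, f(cons)+2=h, e(vowel)+7=l.

opfyphl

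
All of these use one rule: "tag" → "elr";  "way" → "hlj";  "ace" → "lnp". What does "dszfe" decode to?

Each letter is shifted forward by 11 in the alphabet (a Caesar shift of +11).
Decoding dszfe: d−11=s, s−11=h, z−11=o, f−11=u, e−11=t.

shout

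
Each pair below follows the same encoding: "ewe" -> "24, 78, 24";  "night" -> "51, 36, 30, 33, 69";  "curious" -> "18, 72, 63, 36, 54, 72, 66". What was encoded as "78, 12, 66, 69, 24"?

waste

e(#5)→24 and w(#23)→78: differences scale by 3, so n = 3·pos + 9. Each letter becomes 3×(its alphabet position, a=1..z=26) + 9.
Reversing it on 78, 12, 66, 69, 24: 78→(78−9)÷3=23=w, 12→(12−9)÷3=1=a, 66→(66−9)÷3=19=s, 69→(69−9)÷3=20=t, 24→(24−9)÷3=5=e.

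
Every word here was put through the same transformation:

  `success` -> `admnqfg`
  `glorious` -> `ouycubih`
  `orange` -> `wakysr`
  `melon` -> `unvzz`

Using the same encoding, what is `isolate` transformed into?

The shift increases by 1 at each position, starting from +8: 8, 9, 10, ….
Applying it to isolate: i+8=q, s+9=b, o+10=y, l+11=w, a+12=m, t+13=g, e+14=s.

qbywmgs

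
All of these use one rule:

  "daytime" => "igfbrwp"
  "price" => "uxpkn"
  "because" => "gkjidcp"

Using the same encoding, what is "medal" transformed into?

In daytime: d→i is +5, a→g is +6, y→f is +7, t→b is +8 — the shift increases by 1 each position. The shift increases by 1 at each position, starting from +5: 5, 6, 7, ….
On medal: m+5=r, e+6=k, d+7=k, a+8=i, l+9=u.

rkkiu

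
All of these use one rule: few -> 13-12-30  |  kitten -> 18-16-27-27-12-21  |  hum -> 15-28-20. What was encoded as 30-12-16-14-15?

The number is (letter's place in the alphabet, a=1) + 7.
Undoing it on 30-12-16-14-15: 30→(30−7)÷1=23=w, 12→(12−7)÷1=5=e, 16→(16−7)÷1=9=i, 14→(14−7)÷1=7=g, 15→(15−7)÷1=8=h.

weigh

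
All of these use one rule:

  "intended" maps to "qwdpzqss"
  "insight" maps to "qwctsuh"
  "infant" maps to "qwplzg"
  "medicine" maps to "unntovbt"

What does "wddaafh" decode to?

outpost

In intended: i→q is +8, n→w is +9, t→d is +10, e→p is +11 — the shift increases by 1 each position. Letter i (0-indexed) is shifted by i+8, so successive shifts are 8, 9, 10, ….
Decoding wddaafh: w−8=o, d−9=u, d−10=t, a−11=p, a−12=o, f−13=s, h−14=t.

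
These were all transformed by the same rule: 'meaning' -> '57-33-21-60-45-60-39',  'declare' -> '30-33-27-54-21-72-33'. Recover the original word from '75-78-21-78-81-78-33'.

statute

With a=1..z=26, the number is 3·pos + 18.
Undoing it on 75-78-21-78-81-78-33: 75→(75−18)÷3=19=s, 78→(78−18)÷3=20=t, 21→(21−18)÷3=1=a, 78→(78−18)÷3=20=t, 81→(81−18)÷3=21=u, 78→(78−18)÷3=20=t, 33→(33−18)÷3=5=e.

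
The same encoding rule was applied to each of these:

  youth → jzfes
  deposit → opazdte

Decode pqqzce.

Compare letters: y→j is +11, o→z is +11, u→f is +11 — a constant shift. Every letter moves 11 places later in the alphabet, wrapping around z→a.
Undoing it on pqqzce: p−11=e, q−11=f, q−11=f, z−11=o, c−11=r, e−11=t.

effort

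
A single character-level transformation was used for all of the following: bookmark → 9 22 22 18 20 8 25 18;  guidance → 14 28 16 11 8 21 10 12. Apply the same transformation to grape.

Each letter is replaced by its alphabet position (a=1..z=26) + 7.
For grape: g=7→14, r=18→25, a=1→8, p=16→23, e=5→12.

14 25 8 23 12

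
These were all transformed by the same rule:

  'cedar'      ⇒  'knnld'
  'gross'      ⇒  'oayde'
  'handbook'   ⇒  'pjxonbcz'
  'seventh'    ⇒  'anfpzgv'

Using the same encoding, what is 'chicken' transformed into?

kqsnwrb

In cedar: c→k is +8, e→n is +9, d→n is +10, a→l is +11 — the shift increases by 1 each position. The shift increases by 1 at each position, starting from +8: 8, 9, 10, ….
On chicken: c+8=k, h+9=q, i+10=s, c+11=n, k+12=w, e+13=r, n+14=b.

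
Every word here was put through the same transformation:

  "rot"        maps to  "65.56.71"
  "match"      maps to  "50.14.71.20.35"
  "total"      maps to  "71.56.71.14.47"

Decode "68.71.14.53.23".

stand

r(#18)→65 and o(#15)→56: differences scale by 3, so n = 3·pos + 11. The formula is n = 3×(alphabet index, a=1) + 11.
Reversing it on 68.71.14.53.23: 68→(68−11)÷3=19=s, 71→(71−11)÷3=20=t, 14→(14−11)÷3=1=a, 53→(53−11)÷3=14=n, 23→(23−11)÷3=4=d.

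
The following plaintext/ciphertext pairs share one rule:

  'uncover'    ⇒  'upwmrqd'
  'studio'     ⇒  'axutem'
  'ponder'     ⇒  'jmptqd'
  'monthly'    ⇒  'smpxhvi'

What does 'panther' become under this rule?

u(20)→u(20) and n(13)→p(15) fit y≡23x+2 (mod 26); the inverse of 23 mod 26 is 17. This is an affine cipher: with a=0,…,z=25, each position x becomes (23x+2) mod 26.
Applying it to panther: p(15)→23·15+2≡9=j; a(0)→23·0+2≡2=c; n(13)→23·13+2≡15=p; t(19)→23·19+2≡23=x; h(7)→23·7+2≡7=h; e(4)→23·4+2≡16=q; r(17)→23·17+2≡3=d (all mod 26).

jcpxhqd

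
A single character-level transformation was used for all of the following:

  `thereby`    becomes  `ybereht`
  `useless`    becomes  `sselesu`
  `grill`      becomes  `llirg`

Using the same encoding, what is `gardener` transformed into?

renedrag

The output letters match the input read backwards: thereby reversed is ybereht. It's just the letters in reverse order.
For gardener: reverse → renedrag.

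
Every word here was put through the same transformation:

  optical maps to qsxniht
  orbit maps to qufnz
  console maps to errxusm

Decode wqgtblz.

Letter i (0-indexed) is shifted by i+2, so successive shifts are 2, 3, 4, ….
Undoing it on wqgtblz: w−2=u, q−3=n, g−4=c, t−5=o, b−6=v, l−7=e, z−8=r.

uncover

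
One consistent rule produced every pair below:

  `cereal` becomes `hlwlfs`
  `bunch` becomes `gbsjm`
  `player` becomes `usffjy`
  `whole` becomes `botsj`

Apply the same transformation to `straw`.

xawhb

Shifts by position in cereal: pos 0: c→h (+5), pos 1: e→l (+7), pos 2: r→w (+5), pos 3: e→l (+7) — repeating every 2. It's a Vigenère-style cipher with numeric key [5,7]: position i shifts by key[i mod 2].
On straw: s+5=x, t+7=a, r+5=w, a+7=h, w+5=b.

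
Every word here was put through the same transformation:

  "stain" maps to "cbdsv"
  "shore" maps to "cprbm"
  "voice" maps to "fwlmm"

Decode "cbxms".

A repeating key of period 3 is used — shifts +10, +8, +3 over and over.
Reversing it on cbxms: c−10=s, b−8=t, x−3=u, m−10=c, s−8=k.

stuck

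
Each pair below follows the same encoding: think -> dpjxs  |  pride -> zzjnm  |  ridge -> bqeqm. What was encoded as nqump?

Shifts by position in think: pos 0: t→d (+10), pos 1: h→p (+8), pos 2: i→j (+1), pos 3: n→x (+10), pos 4: k→s (+8) — repeating every 3. The shifts repeat in a cycle of length 3: positions 0,1,… shift by +10, +8, +1, then the pattern repeats.
Reversing it on nqump: n−10=d, q−8=i, u−1=t, m−10=c, p−8=h.

ditch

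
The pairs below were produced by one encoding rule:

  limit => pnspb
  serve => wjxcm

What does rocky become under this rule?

vtirg

In limit: l→p is +4, i→n is +5, m→s is +6, i→p is +7 — the shift increases by 1 each position. Each letter shifts forward by (position + 4), i.e. 4, 5, 6, … — the shift grows by one for each successive letter.
For rocky: r+4=v, o+5=t, c+6=i, k+7=r, y+8=g.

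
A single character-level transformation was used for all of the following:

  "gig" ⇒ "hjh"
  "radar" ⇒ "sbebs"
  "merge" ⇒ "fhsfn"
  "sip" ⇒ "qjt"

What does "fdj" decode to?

ice

The output letters match the input read backwards, each shifted +1: gig reversed is gig. The word is reversed, then every letter is shifted forward by 1.
Reversing it on fdj: shift back: f−1=e, d−1=c, j−1=i → eci; then reverse → ice.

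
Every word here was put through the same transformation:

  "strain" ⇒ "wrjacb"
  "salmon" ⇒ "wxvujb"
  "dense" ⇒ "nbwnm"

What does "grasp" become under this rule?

ybjap

The output letters match the input read backwards, each shifted +9: strain reversed is niarts. Two steps: reverse the string, then apply a Caesar shift of +9.
On grasp: reverse → psarg; then shift: p+9=y, s+9=b, a+9=j, r+9=a, g+9=p.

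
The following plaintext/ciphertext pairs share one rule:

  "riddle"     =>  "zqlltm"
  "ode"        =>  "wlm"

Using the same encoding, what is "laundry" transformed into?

Compare letters: r→z is +8, i→q is +8, d→l is +8 — a constant shift. Every letter moves 8 places later in the alphabet, wrapping around z→a.
For laundry: l+8=t, a+8=i, u+8=c, n+8=v, d+8=l, r+8=z, y+8=g.

ticvlzg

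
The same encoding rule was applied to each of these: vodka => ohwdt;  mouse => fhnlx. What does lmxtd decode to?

Compare letters: v→o is +19, o→h is +19, d→w is +19 — a constant shift. This is a Caesar cipher with shift 19.
Undoing it on lmxtd: l−19=s, m−19=t, x−19=e, t−19=a, d−19=k.

steak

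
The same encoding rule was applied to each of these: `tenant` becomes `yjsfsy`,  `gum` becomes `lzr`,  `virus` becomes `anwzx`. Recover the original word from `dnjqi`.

yield

Compare letters: t→y is +5, e→j is +5, n→s is +5 — a constant shift. Each letter is shifted forward by 5 in the alphabet (a Caesar shift of +5).
Decoding dnjqi: d−5=y, n−5=i, j−5=e, q−5=l, i−5=d.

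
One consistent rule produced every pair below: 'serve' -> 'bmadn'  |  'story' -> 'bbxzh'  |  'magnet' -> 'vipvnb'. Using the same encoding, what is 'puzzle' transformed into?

ycihum

Shifts by position in serve: pos 0: s→b (+9), pos 1: e→m (+8), pos 2: r→a (+9), pos 3: v→d (+8) — repeating every 2. A repeating key of period 2 is used — shifts +9, +8 over and over.
For puzzle: p+9=y, u+8=c, z+9=i, z+8=h, l+9=u, e+8=m.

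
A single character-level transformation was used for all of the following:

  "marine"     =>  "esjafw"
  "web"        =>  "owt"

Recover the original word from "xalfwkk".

Compare letters: m→e is +18, a→s is +18, r→j is +18 — a constant shift. Every letter moves 18 places later in the alphabet, wrapping around z→a.
Reversing it on xalfwkk: x−18=f, a−18=i, l−18=t, f−18=n, w−18=e, k−18=s, k−18=s.

fitness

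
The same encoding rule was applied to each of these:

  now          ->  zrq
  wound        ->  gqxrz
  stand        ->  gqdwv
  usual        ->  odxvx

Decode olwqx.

until

The word is reversed, then every letter is shifted forward by 3.
Reversing it on olwqx: shift back: o−3=l, l−3=i, w−3=t, q−3=n, x−3=u → litnu; then reverse → until.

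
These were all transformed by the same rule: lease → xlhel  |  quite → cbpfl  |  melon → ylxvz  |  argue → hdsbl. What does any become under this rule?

The shift depends on letter class: consonant l→x is +12, but vowel e→l is +7. Two shifts are in play — +7 for a/e/i/o/u, +12 for every other letter.
On any: a(vowel)+7=h, n(cons)+12=z, y(cons)+12=k.

hzk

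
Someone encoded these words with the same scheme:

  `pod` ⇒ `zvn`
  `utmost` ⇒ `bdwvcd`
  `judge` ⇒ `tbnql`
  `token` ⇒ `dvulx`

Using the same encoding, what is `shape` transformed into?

crhzl

The rule splits by letter class: vowels +7, consonants +10.
For shape: s(cons)+10=c, h(cons)+10=r, a(vowel)+7=h, p(cons)+10=z, e(vowel)+7=l.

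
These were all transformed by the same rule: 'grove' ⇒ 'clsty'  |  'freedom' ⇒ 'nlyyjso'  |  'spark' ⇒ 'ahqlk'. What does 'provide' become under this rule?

g(6)→c(2) and r(17)→l(11) fit y≡15x+16 (mod 26); the inverse of 15 mod 26 is 7. This is an affine cipher: with a=0,…,z=25, each position x becomes (15x+16) mod 26.
For provide: p(15)→15·15+16≡7=h; r(17)→15·17+16≡11=l; o(14)→15·14+16≡18=s; v(21)→15·21+16≡19=t; i(8)→15·8+16≡6=g; d(3)→15·3+16≡9=j; e(4)→15·4+16≡24=y (all mod 26).

hlstgjy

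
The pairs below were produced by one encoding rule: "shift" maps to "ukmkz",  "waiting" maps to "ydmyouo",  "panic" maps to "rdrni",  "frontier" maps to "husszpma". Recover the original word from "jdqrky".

hammer

Letter i (0-indexed) is shifted by i+2, so successive shifts are 2, 3, 4, ….
Undoing it on jdqrky: j−2=h, d−3=a, q−4=m, r−5=m, k−6=e, y−7=r.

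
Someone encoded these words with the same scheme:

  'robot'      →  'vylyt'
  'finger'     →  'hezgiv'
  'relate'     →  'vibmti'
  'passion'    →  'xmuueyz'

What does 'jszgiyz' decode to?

dungeon

r(17)→v(21) and o(14)→y(24) fit y≡25x+12 (mod 26); the inverse of 25 mod 26 is 25. Each letter's alphabet position (a=0..z=25) is mapped through 25·x+12 mod 26 — an affine cipher.
Reversing it on jszgiyz: j(9)→25·(9−12)≡3=d; s(18)→25·(18−12)≡20=u; z(25)→25·(25−12)≡13=n; g(6)→25·(6−12)≡6=g; i(8)→25·(8−12)≡4=e; y(24)→25·(24−12)≡14=o; z(25)→25·(25−12)≡13=n (all mod 26).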